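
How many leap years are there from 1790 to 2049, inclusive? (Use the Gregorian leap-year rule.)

Multiples of 4 in [1790,2049]: 65.
Of those, multiples of 100: 3 (not leap unless ÷400).
Multiples of 400: 1.
Leap years = 65 − 3 + 1 = 63.

63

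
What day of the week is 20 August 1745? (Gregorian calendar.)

Doomsday rule: the anchor day for the 1700s is Sunday. For year 45: 45÷12 = 3 r 9, and 9÷4 = 2, so 3+9+2 = 14.
Sunday + 14 ≡ Sunday — that's 1745's doomsday.
In August the doomsday date is Aug 8.
Aug 20 is 12 days after Aug 8; 12 mod 7 = 5, so Sunday + 5 = Friday.

Friday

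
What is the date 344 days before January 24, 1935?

−24 → Dec 31, 1934 (end of Dec, 31 days; 320 left).
−31 → Nov 30, 1934 (end of Nov, 30 days; 289 left).
−30 → Oct 31, 1934 (end of Oct, 31 days; 259 left).
−31 → Sep 30, 1934 (end of Sep, 30 days; 228 left).
−30 → Aug 31, 1934 (end of Aug, 31 days; 198 left).
−31 → Jul 31, 1934 (end of Jul, 31 days; 167 left).
−31 → Jun 30, 1934 (end of Jun, 30 days; 136 left).
−30 → May 31, 1934 (end of May, 31 days; 106 left).
−31 → Apr 30, 1934 (end of Apr, 30 days; 75 left).
−30 → Mar 31, 1934 (end of Mar, 31 days; 45 left).
−31 → Feb 28, 1934 (end of Feb, 28 days; 14 left).
−14 → Feb 14, 1934.

February 14, 1934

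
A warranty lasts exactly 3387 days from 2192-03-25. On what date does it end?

July 4, 2201

+365 (one year) → Mar 25, 2193 (3022 left).
+365 (one year) → Mar 25, 2194 (2657 left).
+365 (one year) → Mar 25, 2195 (2292 left).
+366 (one year; includes Feb 29, 2196) → Mar 25, 2196 (1926 left).
+365 (one year) → Mar 25, 2197 (1561 left).
+365 (one year) → Mar 25, 2198 (1196 left).
+365 (one year) → Mar 25, 2199 (831 left).
+365 (one year) → Mar 25, 2200 (466 left).
+365 (one year) → Mar 25, 2201 (101 left).
Mar has 31 days: +7 → Apr 1, 2201 (94 left).
Apr has 30 days: +30 → May 1, 2201 (64 left).
May has 31 days: +31 → Jun 1, 2201 (33 left).
Jun has 30 days: +30 → Jul 1, 2201 (3 left).
+3 → Jul 4, 2201.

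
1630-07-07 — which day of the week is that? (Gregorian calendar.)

Sunday

Doomsday rule: the anchor day for the 1600s is Tuesday. For year 30: 30÷12 = 2 r 6, and 6÷4 = 1, so 2+6+1 = 9.
Tuesday + 9 ≡ Thursday — that's 1630's doomsday.
In July the doomsday date is Jul 11.
Jul 7 is 4 days before Jul 11; 4 mod 7 = 4, so Thursday − 4 = Sunday.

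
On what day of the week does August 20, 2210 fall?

Doomsday rule: the anchor day for the 2200s is Friday. For year 10: 10÷12 = 0 r 10, and 10÷4 = 2, so 0+10+2 = 12.
Friday + 12 ≡ Wednesday — that's 2210's doomsday.
In August the doomsday date is Aug 8.
Aug 20 is 12 days after Aug 8; 12 mod 7 = 5, so Wednesday + 5 = Monday.

Monday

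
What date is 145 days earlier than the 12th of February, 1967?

September 20, 1966

−12 → Jan 31, 1967 (end of Jan, 31 days; 133 left).
−31 → Dec 31, 1966 (end of Dec, 31 days; 102 left).
−31 → Nov 30, 1966 (end of Nov, 30 days; 71 left).
−30 → Oct 31, 1966 (end of Oct, 31 days; 41 left).
−31 → Sep 30, 1966 (end of Sep, 30 days; 10 left).
−10 → Sep 20, 1966.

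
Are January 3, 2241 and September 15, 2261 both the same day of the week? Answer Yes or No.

From Jan 3, 2241 to Sep 15, 2261 is 7560 days.
7560 mod 7 = 0, so they are the same weekday.
(Jan 3, 2241 is a Sunday; Sep 15, 2261 is a Sunday.)

Yes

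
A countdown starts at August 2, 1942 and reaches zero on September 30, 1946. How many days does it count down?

1520

Aug 2, 1942 → Aug 2, 1943: 365 days.
Aug 2, 1943 → Aug 2, 1944: 366 days (Feb 29, 1944 is in that span).
Aug 2, 1944 → Aug 2, 1945: 365 days.
Aug 2, 1945 → Aug 2, 1946: 365 days.
Aug 2, 1946 → Sep 2, 1946: 31 days (August has 31).
Sep 2, 1946 → Sep 30, 1946: 28 days.
Total: 1520 days.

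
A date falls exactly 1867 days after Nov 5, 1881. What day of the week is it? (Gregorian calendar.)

Thursday

Nov 5, 1881 is a Saturday.
1867 mod 7 = 5, so 1867 days after a Saturday is Saturday + 5 = Thursday.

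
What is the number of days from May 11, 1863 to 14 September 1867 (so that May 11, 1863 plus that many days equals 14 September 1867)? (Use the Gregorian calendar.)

1587

May 11, 1863 → May 11, 1864: 366 days (Feb 29, 1864 is in that span).
May 11, 1864 → May 11, 1865: 365 days.
May 11, 1865 → May 11, 1866: 365 days.
May 11, 1866 → May 11, 1867: 365 days.
May 11, 1867 → Jun 11, 1867: 31 days (May has 31).
Jun 11, 1867 → Jul 11, 1867: 30 days (June has 30).
Jul 11, 1867 → Aug 11, 1867: 31 days (July has 31).
Aug 11, 1867 → Sep 11, 1867: 31 days (August has 31).
Sep 11, 1867 → Sep 14, 1867: 3 days.
Total: 1587 days.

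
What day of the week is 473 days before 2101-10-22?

Tuesday

First find the weekday of Oct 22, 2101. Doomsday rule: the anchor day for the 2100s is Sunday. For year 01: 1÷12 = 0 r 1, and 1÷4 = 0, so 0+1+0 = 1.
Sunday + 1 ≡ Monday — that's 2101's doomsday.
In October the doomsday date is Oct 10.
Oct 22 is 12 days after Oct 10; 12 mod 7 = 5, so Monday + 5 = Saturday.
473 mod 7 = 4, so 473 days before a Saturday is Saturday − 4 = Tuesday.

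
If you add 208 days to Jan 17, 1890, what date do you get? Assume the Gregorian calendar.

Jan has 31 days: +15 → Feb 1, 1890 (193 left).
Feb has 28 days: +28 → Mar 1, 1890 (165 left).
Mar has 31 days: +31 → Apr 1, 1890 (134 left).
Apr has 30 days: +30 → May 1, 1890 (104 left).
May has 31 days: +31 → Jun 1, 1890 (73 left).
Jun has 30 days: +30 → Jul 1, 1890 (43 left).
Jul has 31 days: +31 → Aug 1, 1890 (12 left).
+12 → Aug 13, 1890.

August 13, 1890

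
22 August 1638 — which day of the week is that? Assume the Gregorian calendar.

Doomsday rule: the anchor day for the 1600s is Tuesday. For year 38: 38÷12 = 3 r 2, and 2÷4 = 0, so 3+2+0 = 5.
Tuesday + 5 ≡ Sunday — that's 1638's doomsday.
In August the doomsday date is Aug 8.
Aug 22 is 14 days after Aug 8; 14 mod 7 = 0, so Sunday + 0 = Sunday.

Sunday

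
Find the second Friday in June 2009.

June 1, 2009 is a Monday.
The first Friday is therefore June 5 (4 days later).
The second Friday is 5 + 1×7 = June 12.

June 12, 2009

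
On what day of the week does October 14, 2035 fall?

Doomsday rule: the anchor day for the 2000s is Tuesday. For year 35: 35÷12 = 2 r 11, and 11÷4 = 2, so 2+11+2 = 15.
Tuesday + 15 ≡ Wednesday — that's 2035's doomsday.
In October the doomsday date is Oct 10.
Oct 14 is 4 days after Oct 10; 4 mod 7 = 4, so Wednesday + 4 = Sunday.

Sunday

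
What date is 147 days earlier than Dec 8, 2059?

−8 → Nov 30, 2059 (end of Nov, 30 days; 139 left).
−30 → Oct 31, 2059 (end of Oct, 31 days; 109 left).
−31 → Sep 30, 2059 (end of Sep, 30 days; 78 left).
−30 → Aug 31, 2059 (end of Aug, 31 days; 48 left).
−31 → Jul 31, 2059 (end of Jul, 31 days; 17 left).
−17 → Jul 14, 2059.

July 14, 2059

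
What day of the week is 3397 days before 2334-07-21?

Jul 21, 2334 is a Saturday.
3397 mod 7 = 2, so 3397 days before a Saturday is Saturday − 2 = Thursday.

Thursday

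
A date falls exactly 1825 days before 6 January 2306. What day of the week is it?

First find the weekday of Jan 6, 2306. Doomsday rule: the anchor day for the 2300s is Wednesday. For year 06: 6÷12 = 0 r 6, and 6÷4 = 1, so 0+6+1 = 7.
Wednesday + 7 ≡ Wednesday — that's 2306's doomsday.
In January the doomsday date is Jan 3 (2306 is not a leap year).
Jan 6 is 3 days after Jan 3; 3 mod 7 = 3, so Wednesday + 3 = Saturday.
1825 mod 7 = 5, so 1825 days before a Saturday is Saturday − 5 = Monday.

Monday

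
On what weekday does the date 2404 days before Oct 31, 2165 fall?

First find the weekday of Oct 31, 2165. Doomsday rule: the anchor day for the 2100s is Sunday. For year 65: 65÷12 = 5 r 5, and 5÷4 = 1, so 5+5+1 = 11.
Sunday + 11 ≡ Thursday — that's 2165's doomsday.
In October the doomsday date is Oct 10.
Oct 31 is 21 days after Oct 10; 21 mod 7 = 0, so Thursday + 0 = Thursday.
2404 mod 7 = 3, so 2404 days before a Thursday is Thursday − 3 = Monday.

Monday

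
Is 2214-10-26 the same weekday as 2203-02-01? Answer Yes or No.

From Feb 1, 2203 to Oct 26, 2214 is 4285 days.
4285 mod 7 = 1, so they are different weekdays.
(Feb 1, 2203 is a Tuesday; Oct 26, 2214 is a Wednesday.)

No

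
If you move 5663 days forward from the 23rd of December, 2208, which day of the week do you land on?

First find the weekday of Dec 23, 2208. Doomsday rule: the anchor day for the 2200s is Friday. For year 08: 8÷12 = 0 r 8, and 8÷4 = 2, so 0+8+2 = 10.
Friday + 10 ≡ Monday — that's 2208's doomsday.
In December the doomsday date is Dec 12.
Dec 23 is 11 days after Dec 12; 11 mod 7 = 4, so Monday + 4 = Friday.
5663 mod 7 = 0, so 5663 days after a Friday is Friday + 0 = Friday.

Friday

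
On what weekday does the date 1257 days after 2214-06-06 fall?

Friday

First find the weekday of Jun 6, 2214. Doomsday rule: the anchor day for the 2200s is Friday. For year 14: 14÷12 = 1 r 2, and 2÷4 = 0, so 1+2+0 = 3.
Friday + 3 ≡ Monday — that's 2214's doomsday.
In June the doomsday date is Jun 6.
Jun 6 is the doomsday itself: Monday.
1257 mod 7 = 4, so 1257 days after a Monday is Monday + 4 = Friday.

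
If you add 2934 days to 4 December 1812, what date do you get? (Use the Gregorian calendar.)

December 16, 1820

+365 (one year) → Dec 4, 1813 (2569 left).
+365 (one year) → Dec 4, 1814 (2204 left).
+365 (one year) → Dec 4, 1815 (1839 left).
+366 (one year; includes Feb 29, 1816) → Dec 4, 1816 (1473 left).
+365 (one year) → Dec 4, 1817 (1108 left).
+365 (one year) → Dec 4, 1818 (743 left).
+365 (one year) → Dec 4, 1819 (378 left).
Dec has 31 days: +28 → Jan 1, 1820 (350 left).
Jan has 31 days: +31 → Feb 1, 1820 (319 left).
Feb has 29 days: +29 → Mar 1, 1820 (290 left).
Mar has 31 days: +31 → Apr 1, 1820 (259 left).
Apr has 30 days: +30 → May 1, 1820 (229 left).
May has 31 days: +31 → Jun 1, 1820 (198 left).
Jun has 30 days: +30 → Jul 1, 1820 (168 left).
Jul has 31 days: +31 → Aug 1, 1820 (137 left).
Aug has 31 days: +31 → Sep 1, 1820 (106 left).
Sep has 30 days: +30 → Oct 1, 1820 (76 left).
Oct has 31 days: +31 → Nov 1, 1820 (45 left).
Nov has 30 days: +30 → Dec 1, 1820 (15 left).
+15 → Dec 16, 1820.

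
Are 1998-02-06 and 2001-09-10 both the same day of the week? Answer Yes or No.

From Feb 6, 1998 to Sep 10, 2001 is 1312 days.
1312 mod 7 = 3, so they are different weekdays.
(Feb 6, 1998 is a Friday; Sep 10, 2001 is a Monday.)

No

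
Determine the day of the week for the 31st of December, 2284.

Wednesday

Doomsday rule: the anchor day for the 2200s is Friday. For year 84: 84÷12 = 7 r 0, and 0÷4 = 0, so 7+0+0 = 7.
Friday + 7 ≡ Friday — that's 2284's doomsday.
In December the doomsday date is Dec 12.
Dec 31 is 19 days after Dec 12; 19 mod 7 = 5, so Friday + 5 = Wednesday.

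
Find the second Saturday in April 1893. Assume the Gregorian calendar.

April 8, 1893

April 1, 1893 is a Saturday.
The first Saturday is therefore April 1 (same day).
The second Saturday is 1 + 1×7 = April 8.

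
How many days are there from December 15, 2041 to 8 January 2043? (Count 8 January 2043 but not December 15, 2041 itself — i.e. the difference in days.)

389

Dec 15, 2041 → Jan 15, 2042: 31 days (December has 31).
Jan 15, 2042 → Feb 15, 2042: 31 days (January has 31).
Feb 15, 2042 → Mar 15, 2042: 28 days (February has 28).
Mar 15, 2042 → Apr 15, 2042: 31 days (March has 31).
Apr 15, 2042 → May 15, 2042: 30 days (April has 30).
May 15, 2042 → Jun 15, 2042: 31 days (May has 31).
Jun 15, 2042 → Jul 15, 2042: 30 days (June has 30).
Jul 15, 2042 → Aug 15, 2042: 31 days (July has 31).
Aug 15, 2042 → Sep 15, 2042: 31 days (August has 31).
Sep 15, 2042 → Oct 15, 2042: 30 days (September has 30).
Oct 15, 2042 → Nov 15, 2042: 31 days (October has 31).
Nov 15, 2042 → Dec 15, 2042: 30 days (November has 30).
Dec 15, 2042 → Jan 8, 2043: 24 days.
Total: 389 days.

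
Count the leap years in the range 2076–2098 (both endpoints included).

Multiples of 4 in [2076,2098]: 6.
Of those, multiples of 100: 0 (not leap unless ÷400).
Multiples of 400: 0.
Leap years = 6 − 0 + 0 = 6.

6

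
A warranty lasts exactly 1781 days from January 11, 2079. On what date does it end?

November 27, 2083

+365 (one year) → Jan 11, 2080 (1416 left).
+366 (one year; includes Feb 29, 2080) → Jan 11, 2081 (1050 left).
+365 (one year) → Jan 11, 2082 (685 left).
+365 (one year) → Jan 11, 2083 (320 left).
Jan has 31 days: +21 → Feb 1, 2083 (299 left).
Feb has 28 days: +28 → Mar 1, 2083 (271 left).
Mar has 31 days: +31 → Apr 1, 2083 (240 left).
Apr has 30 days: +30 → May 1, 2083 (210 left).
May has 31 days: +31 → Jun 1, 2083 (179 left).
Jun has 30 days: +30 → Jul 1, 2083 (149 left).
Jul has 31 days: +31 → Aug 1, 2083 (118 left).
Aug has 31 days: +31 → Sep 1, 2083 (87 left).
Sep has 30 days: +30 → Oct 1, 2083 (57 left).
Oct has 31 days: +31 → Nov 1, 2083 (26 left).
+26 → Nov 27, 2083.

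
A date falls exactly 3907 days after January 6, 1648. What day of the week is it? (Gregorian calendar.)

Tuesday

First find the weekday of Jan 6, 1648. Doomsday rule: the anchor day for the 1600s is Tuesday. For year 48: 48÷12 = 4 r 0, and 0÷4 = 0, so 4+0+0 = 4.
Tuesday + 4 ≡ Saturday — that's 1648's doomsday.
In January the doomsday date is Jan 4 (1648 is a leap year (divisible by 4)).
Jan 6 is 2 days after Jan 4; 2 mod 7 = 2, so Saturday + 2 = Monday.
3907 mod 7 = 1, so 3907 days after a Monday is Monday + 1 = Tuesday.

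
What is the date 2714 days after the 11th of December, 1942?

May 17, 1950

+365 (one year) → Dec 11, 1943 (2349 left).
+366 (one year; includes Feb 29, 1944) → Dec 11, 1944 (1983 left).
+365 (one year) → Dec 11, 1945 (1618 left).
+365 (one year) → Dec 11, 1946 (1253 left).
+365 (one year) → Dec 11, 1947 (888 left).
+366 (one year; includes Feb 29, 1948) → Dec 11, 1948 (522 left).
+365 (one year) → Dec 11, 1949 (157 left).
Dec has 31 days: +21 → Jan 1, 1950 (136 left).
Jan has 31 days: +31 → Feb 1, 1950 (105 left).
Feb has 28 days: +28 → Mar 1, 1950 (77 left).
Mar has 31 days: +31 → Apr 1, 1950 (46 left).
Apr has 30 days: +30 → May 1, 1950 (16 left).
+16 → May 17, 1950.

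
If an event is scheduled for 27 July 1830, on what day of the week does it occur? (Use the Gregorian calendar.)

Doomsday rule: the anchor day for the 1800s is Friday. For year 30: 30÷12 = 2 r 6, and 6÷4 = 1, so 2+6+1 = 9.
Friday + 9 ≡ Sunday — that's 1830's doomsday.
In July the doomsday date is Jul 11.
Jul 27 is 16 days after Jul 11; 16 mod 7 = 2, so Sunday + 2 = Tuesday.

Tuesday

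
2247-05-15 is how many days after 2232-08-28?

Aug 28, 2232 → Aug 28, 2233: 365 days.
Aug 28, 2233 → Aug 28, 2234: 365 days.
Aug 28, 2234 → Aug 28, 2235: 365 days.
Aug 28, 2235 → Aug 28, 2236: 366 days (Feb 29, 2236 is in that span).
Aug 28, 2236 → Aug 28, 2237: 365 days.
Aug 28, 2237 → Aug 28, 2238: 365 days.
Aug 28, 2238 → Aug 28, 2239: 365 days.
Aug 28, 2239 → Aug 28, 2240: 366 days (Feb 29, 2240 is in that span).
Aug 28, 2240 → Aug 28, 2241: 365 days.
Aug 28, 2241 → Aug 28, 2242: 365 days.
Aug 28, 2242 → Aug 28, 2243: 365 days.
Aug 28, 2243 → Aug 28, 2244: 366 days (Feb 29, 2244 is in that span).
Aug 28, 2244 → Aug 28, 2245: 365 days.
Aug 28, 2245 → Aug 28, 2246: 365 days.
Aug 28, 2246 → Sep 28, 2246: 31 days (August has 31).
Sep 28, 2246 → Oct 28, 2246: 30 days (September has 30).
Oct 28, 2246 → Nov 28, 2246: 31 days (October has 31).
Nov 28, 2246 → Dec 28, 2246: 30 days (November has 30).
Dec 28, 2246 → Jan 28, 2247: 31 days (December has 31).
Jan 28, 2247 → Feb 28, 2247: 31 days (January has 31).
Feb 28, 2247 → Mar 28, 2247: 28 days (February has 28).
Mar 28, 2247 → Apr 28, 2247: 31 days (March has 31).
Apr 28, 2247 → May 15, 2247: 17 days.
Total: 5373 days.

5373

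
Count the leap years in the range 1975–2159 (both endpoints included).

45

Multiples of 4 in [1975,2159]: 46.
Of those, multiples of 100: 2 (not leap unless ÷400).
Multiples of 400: 1.
Leap years = 46 − 2 + 1 = 45.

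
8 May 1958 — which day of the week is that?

Doomsday rule: the anchor day for the 1900s is Wednesday. For year 58: 58÷12 = 4 r 10, and 10÷4 = 2, so 4+10+2 = 16.
Wednesday + 16 ≡ Friday — that's 1958's doomsday.
In May the doomsday date is May 9.
May 8 is 1 day before May 9; 1 mod 7 = 1, so Friday − 1 = Thursday.

Thursday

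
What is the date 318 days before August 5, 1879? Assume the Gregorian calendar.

September 21, 1878

−5 → Jul 31, 1879 (end of Jul, 31 days; 313 left).
−31 → Jun 30, 1879 (end of Jun, 30 days; 282 left).
−30 → May 31, 1879 (end of May, 31 days; 252 left).
−31 → Apr 30, 1879 (end of Apr, 30 days; 221 left).
−30 → Mar 31, 1879 (end of Mar, 31 days; 191 left).
−31 → Feb 28, 1879 (end of Feb, 28 days; 160 left).
−28 → Jan 31, 1879 (end of Jan, 31 days; 132 left).
−31 → Dec 31, 1878 (end of Dec, 31 days; 101 left).
−31 → Nov 30, 1878 (end of Nov, 30 days; 70 left).
−30 → Oct 31, 1878 (end of Oct, 31 days; 40 left).
−31 → Sep 30, 1878 (end of Sep, 30 days; 9 left).
−9 → Sep 21, 1878.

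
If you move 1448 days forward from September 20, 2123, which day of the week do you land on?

Sunday

First find the weekday of Sep 20, 2123. Doomsday rule: the anchor day for the 2100s is Sunday. For year 23: 23÷12 = 1 r 11, and 11÷4 = 2, so 1+11+2 = 14.
Sunday + 14 ≡ Sunday — that's 2123's doomsday.
In September the doomsday date is Sep 5.
Sep 20 is 15 days after Sep 5; 15 mod 7 = 1, so Sunday + 1 = Monday.
1448 mod 7 = 6, so 1448 days after a Monday is Monday + 6 = Sunday.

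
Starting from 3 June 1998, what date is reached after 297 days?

Jun has 30 days: +28 → Jul 1, 1998 (269 left).
Jul has 31 days: +31 → Aug 1, 1998 (238 left).
Aug has 31 days: +31 → Sep 1, 1998 (207 left).
Sep has 30 days: +30 → Oct 1, 1998 (177 left).
Oct has 31 days: +31 → Nov 1, 1998 (146 left).
Nov has 30 days: +30 → Dec 1, 1998 (116 left).
Dec has 31 days: +31 → Jan 1, 1999 (85 left).
Jan has 31 days: +31 → Feb 1, 1999 (54 left).
Feb has 28 days: +28 → Mar 1, 1999 (26 left).
+26 → Mar 27, 1999.

March 27, 1999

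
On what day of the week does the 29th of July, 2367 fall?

Saturday

Doomsday rule: the anchor day for the 2300s is Wednesday. For year 67: 67÷12 = 5 r 7, and 7÷4 = 1, so 5+7+1 = 13.
Wednesday + 13 ≡ Tuesday — that's 2367's doomsday.
In July the doomsday date is Jul 11.
Jul 29 is 18 days after Jul 11; 18 mod 7 = 4, so Tuesday + 4 = Saturday.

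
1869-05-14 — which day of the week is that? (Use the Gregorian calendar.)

Doomsday rule: the anchor day for the 1800s is Friday. For year 69: 69÷12 = 5 r 9, and 9÷4 = 2, so 5+9+2 = 16.
Friday + 16 ≡ Sunday — that's 1869's doomsday.
In May the doomsday date is May 9.
May 14 is 5 days after May 9; 5 mod 7 = 5, so Sunday + 5 = Friday.

Friday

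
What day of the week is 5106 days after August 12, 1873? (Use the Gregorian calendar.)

Aug 12, 1873 is a Tuesday.
5106 mod 7 = 3, so 5106 days after a Tuesday is Tuesday + 3 = Friday.

Friday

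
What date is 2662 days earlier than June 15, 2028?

−366 (one year; includes Feb 29, 2028) → Jun 15, 2027 (2296 left).
−365 (one year) → Jun 15, 2026 (1931 left).
−365 (one year) → Jun 15, 2025 (1566 left).
−365 (one year) → Jun 15, 2024 (1201 left).
−366 (one year; includes Feb 29, 2024) → Jun 15, 2023 (835 left).
−365 (one year) → Jun 15, 2022 (470 left).
−365 (one year) → Jun 15, 2021 (105 left).
−15 → May 31, 2021 (end of May, 31 days; 90 left).
−31 → Apr 30, 2021 (end of Apr, 30 days; 59 left).
−30 → Mar 31, 2021 (end of Mar, 31 days; 29 left).
−29 → Mar 2, 2021.

March 2, 2021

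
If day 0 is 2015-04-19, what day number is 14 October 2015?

Apr 19, 2015 → May 19, 2015: 30 days (April has 30).
May 19, 2015 → Jun 19, 2015: 31 days (May has 31).
Jun 19, 2015 → Jul 19, 2015: 30 days (June has 30).
Jul 19, 2015 → Aug 19, 2015: 31 days (July has 31).
Aug 19, 2015 → Sep 19, 2015: 31 days (August has 31).
Sep 19, 2015 → Oct 14, 2015: 25 days.
Total: 178 days.

178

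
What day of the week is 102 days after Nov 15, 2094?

First find the weekday of Nov 15, 2094. Doomsday rule: the anchor day for the 2000s is Tuesday. For year 94: 94÷12 = 7 r 10, and 10÷4 = 2, so 7+10+2 = 19.
Tuesday + 19 ≡ Sunday — that's 2094's doomsday.
In November the doomsday date is Nov 7.
Nov 15 is 8 days after Nov 7; 8 mod 7 = 1, so Sunday + 1 = Monday.
102 mod 7 = 4, so 102 days after a Monday is Monday + 4 = Friday.

Friday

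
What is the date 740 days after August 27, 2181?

September 6, 2183

+365 (one year) → Aug 27, 2182 (375 left).
Aug has 31 days: +5 → Sep 1, 2182 (370 left).
Sep has 30 days: +30 → Oct 1, 2182 (340 left).
Oct has 31 days: +31 → Nov 1, 2182 (309 left).
Nov has 30 days: +30 → Dec 1, 2182 (279 left).
Dec has 31 days: +31 → Jan 1, 2183 (248 left).
Jan has 31 days: +31 → Feb 1, 2183 (217 left).
Feb has 28 days: +28 → Mar 1, 2183 (189 left).
Mar has 31 days: +31 → Apr 1, 2183 (158 left).
Apr has 30 days: +30 → May 1, 2183 (128 left).
May has 31 days: +31 → Jun 1, 2183 (97 left).
Jun has 30 days: +30 → Jul 1, 2183 (67 left).
Jul has 31 days: +31 → Aug 1, 2183 (36 left).
Aug has 31 days: +31 → Sep 1, 2183 (5 left).
+5 → Sep 6, 2183.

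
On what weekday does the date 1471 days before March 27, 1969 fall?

First find the weekday of Mar 27, 1969. Doomsday rule: the anchor day for the 1900s is Wednesday. For year 69: 69÷12 = 5 r 9, and 9÷4 = 2, so 5+9+2 = 16.
Wednesday + 16 ≡ Friday — that's 1969's doomsday.
In March the doomsday date is Mar 14.
Mar 27 is 13 days after Mar 14; 13 mod 7 = 6, so Friday + 6 = Thursday.
1471 mod 7 = 1, so 1471 days before a Thursday is Thursday − 1 = Wednesday.

Wednesday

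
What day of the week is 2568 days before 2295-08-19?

Aug 19, 2295 is a Monday.
2568 mod 7 = 6, so 2568 days before a Monday is Monday − 6 = Tuesday.

Tuesday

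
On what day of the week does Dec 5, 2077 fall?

January 1, 2077 is a Friday.
Jan 1, 2077 → Feb 1, 2077: 31 days (January has 31).
Feb 1, 2077 → Mar 1, 2077: 28 days (February has 28).
Mar 1, 2077 → Apr 1, 2077: 31 days (March has 31).
Apr 1, 2077 → May 1, 2077: 30 days (April has 30).
May 1, 2077 → Jun 1, 2077: 31 days (May has 31).
Jun 1, 2077 → Jul 1, 2077: 30 days (June has 30).
Jul 1, 2077 → Aug 1, 2077: 31 days (July has 31).
Aug 1, 2077 → Sep 1, 2077: 31 days (August has 31).
Sep 1, 2077 → Oct 1, 2077: 30 days (September has 30).
Oct 1, 2077 → Nov 1, 2077: 31 days (October has 31).
Nov 1, 2077 → Dec 1, 2077: 30 days (November has 30).
Dec 1, 2077 → Dec 5, 2077: 4 days.
Total: 338 days.
338 mod 7 = 2, so Friday + 2 = Sunday.

Sunday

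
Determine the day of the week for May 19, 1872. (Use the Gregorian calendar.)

Sunday

Doomsday rule: the anchor day for the 1800s is Friday. For year 72: 72÷12 = 6 r 0, and 0÷4 = 0, so 6+0+0 = 6.
Friday + 6 ≡ Thursday — that's 1872's doomsday.
In May the doomsday date is May 9.
May 19 is 10 days after May 9; 10 mod 7 = 3, so Thursday + 3 = Sunday.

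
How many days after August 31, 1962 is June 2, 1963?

275

Aug 31, 1962 → Sep 30, 1962: 30 days (August has 31).
Sep 30, 1962 → Oct 30, 1962: 30 days (September has 30).
Oct 30, 1962 → Nov 30, 1962: 31 days (October has 31).
Nov 30, 1962 → Dec 30, 1962: 30 days (November has 30).
Dec 30, 1962 → Jan 30, 1963: 31 days (December has 31).
Jan 30, 1963 → Feb 28, 1963: 29 days (January has 31).
Feb 28, 1963 → Mar 28, 1963: 28 days (February has 28).
Mar 28, 1963 → Apr 28, 1963: 31 days (March has 31).
Apr 28, 1963 → May 28, 1963: 30 days (April has 30).
May 28, 1963 → Jun 2, 1963: 5 days.
Total: 275 days.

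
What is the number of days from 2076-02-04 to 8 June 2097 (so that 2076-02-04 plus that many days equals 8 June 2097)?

7795

Feb 4, 2076 → Feb 4, 2077: 366 days (Feb 29, 2076 is in that span).
Feb 4, 2077 → Feb 4, 2078: 365 days.
Feb 4, 2078 → Feb 4, 2079: 365 days.
Feb 4, 2079 → Feb 4, 2080: 365 days.
Feb 4, 2080 → Feb 4, 2081: 366 days (Feb 29, 2080 is in that span).
Feb 4, 2081 → Feb 4, 2082: 365 days.
Feb 4, 2082 → Feb 4, 2083: 365 days.
Feb 4, 2083 → Feb 4, 2084: 365 days.
Feb 4, 2084 → Feb 4, 2085: 366 days (Feb 29, 2084 is in that span).
Feb 4, 2085 → Feb 4, 2086: 365 days.
Feb 4, 2086 → Feb 4, 2087: 365 days.
Feb 4, 2087 → Feb 4, 2088: 365 days.
Feb 4, 2088 → Feb 4, 2089: 366 days (Feb 29, 2088 is in that span).
Feb 4, 2089 → Feb 4, 2090: 365 days.
Feb 4, 2090 → Feb 4, 2091: 365 days.
Feb 4, 2091 → Feb 4, 2092: 365 days.
Feb 4, 2092 → Feb 4, 2093: 366 days (Feb 29, 2092 is in that span).
Feb 4, 2093 → Feb 4, 2094: 365 days.
Feb 4, 2094 → Feb 4, 2095: 365 days.
Feb 4, 2095 → Feb 4, 2096: 365 days.
Feb 4, 2096 → Feb 4, 2097: 366 days (Feb 29, 2096 is in that span).
Feb 4, 2097 → Mar 4, 2097: 28 days (February has 28).
Mar 4, 2097 → Apr 4, 2097: 31 days (March has 31).
Apr 4, 2097 → May 4, 2097: 30 days (April has 30).
May 4, 2097 → Jun 4, 2097: 31 days (May has 31).
Jun 4, 2097 → Jun 8, 2097: 4 days.
Total: 7795 days.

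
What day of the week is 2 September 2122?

Doomsday rule: the anchor day for the 2100s is Sunday. For year 22: 22÷12 = 1 r 10, and 10÷4 = 2, so 1+10+2 = 13.
Sunday + 13 ≡ Saturday — that's 2122's doomsday.
In September the doomsday date is Sep 5.
Sep 2 is 3 days before Sep 5; 3 mod 7 = 3, so Saturday − 3 = Wednesday.

Wednesday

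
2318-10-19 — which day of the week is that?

Saturday

Doomsday rule: the anchor day for the 2300s is Wednesday. For year 18: 18÷12 = 1 r 6, and 6÷4 = 1, so 1+6+1 = 8.
Wednesday + 8 ≡ Thursday — that's 2318's doomsday.
In October the doomsday date is Oct 10.
Oct 19 is 9 days after Oct 10; 9 mod 7 = 2, so Thursday + 2 = Saturday.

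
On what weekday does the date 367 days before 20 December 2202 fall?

Friday

Dec 20, 2202 is a Monday.
367 mod 7 = 3, so 367 days before a Monday is Monday − 3 = Friday.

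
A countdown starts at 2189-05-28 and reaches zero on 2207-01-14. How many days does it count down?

6439

May 28, 2189 → May 28, 2190: 365 days.
May 28, 2190 → May 28, 2191: 365 days.
May 28, 2191 → May 28, 2192: 366 days (Feb 29, 2192 is in that span).
May 28, 2192 → May 28, 2193: 365 days.
May 28, 2193 → May 28, 2194: 365 days.
May 28, 2194 → May 28, 2195: 365 days.
May 28, 2195 → May 28, 2196: 366 days (Feb 29, 2196 is in that span).
May 28, 2196 → May 28, 2197: 365 days.
May 28, 2197 → May 28, 2198: 365 days.
May 28, 2198 → May 28, 2199: 365 days.
May 28, 2199 → May 28, 2200: 365 days.
May 28, 2200 → May 28, 2201: 365 days.
May 28, 2201 → May 28, 2202: 365 days.
May 28, 2202 → May 28, 2203: 365 days.
May 28, 2203 → May 28, 2204: 366 days (Feb 29, 2204 is in that span).
May 28, 2204 → May 28, 2205: 365 days.
May 28, 2205 → May 28, 2206: 365 days.
May 28, 2206 → Jun 28, 2206: 31 days (May has 31).
Jun 28, 2206 → Jul 28, 2206: 30 days (June has 30).
Jul 28, 2206 → Aug 28, 2206: 31 days (July has 31).
Aug 28, 2206 → Sep 28, 2206: 31 days (August has 31).
Sep 28, 2206 → Oct 28, 2206: 30 days (September has 30).
Oct 28, 2206 → Nov 28, 2206: 31 days (October has 31).
Nov 28, 2206 → Dec 28, 2206: 30 days (November has 30).
Dec 28, 2206 → Jan 14, 2207: 17 days.
Total: 6439 days.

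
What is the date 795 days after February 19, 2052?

+366 (one year; includes Feb 29, 2052) → Feb 19, 2053 (429 left).
+365 (one year) → Feb 19, 2054 (64 left).
Feb has 28 days: +10 → Mar 1, 2054 (54 left).
Mar has 31 days: +31 → Apr 1, 2054 (23 left).
+23 → Apr 24, 2054.

April 24, 2054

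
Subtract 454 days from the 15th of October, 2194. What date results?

−365 (one year) → Oct 15, 2193 (89 left).
−15 → Sep 30, 2193 (end of Sep, 30 days; 74 left).
−30 → Aug 31, 2193 (end of Aug, 31 days; 44 left).
−31 → Jul 31, 2193 (end of Jul, 31 days; 13 left).
−13 → Jul 18, 2193.

July 18, 2193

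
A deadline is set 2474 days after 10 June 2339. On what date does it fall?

+366 (one year; includes Feb 29, 2340) → Jun 10, 2340 (2108 left).
+365 (one year) → Jun 10, 2341 (1743 left).
+365 (one year) → Jun 10, 2342 (1378 left).
+365 (one year) → Jun 10, 2343 (1013 left).
+366 (one year; includes Feb 29, 2344) → Jun 10, 2344 (647 left).
+365 (one year) → Jun 10, 2345 (282 left).
Jun has 30 days: +21 → Jul 1, 2345 (261 left).
Jul has 31 days: +31 → Aug 1, 2345 (230 left).
Aug has 31 days: +31 → Sep 1, 2345 (199 left).
Sep has 30 days: +30 → Oct 1, 2345 (169 left).
Oct has 31 days: +31 → Nov 1, 2345 (138 left).
Nov has 30 days: +30 → Dec 1, 2345 (108 left).
Dec has 31 days: +31 → Jan 1, 2346 (77 left).
Jan has 31 days: +31 → Feb 1, 2346 (46 left).
Feb has 28 days: +28 → Mar 1, 2346 (18 left).
+18 → Mar 19, 2346.

March 19, 2346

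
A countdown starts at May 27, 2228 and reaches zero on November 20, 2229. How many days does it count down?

542

May 27, 2228 → May 27, 2229: 365 days.
May 27, 2229 → Jun 27, 2229: 31 days (May has 31).
Jun 27, 2229 → Jul 27, 2229: 30 days (June has 30).
Jul 27, 2229 → Aug 27, 2229: 31 days (July has 31).
Aug 27, 2229 → Sep 27, 2229: 31 days (August has 31).
Sep 27, 2229 → Oct 27, 2229: 30 days (September has 30).
Oct 27, 2229 → Nov 20, 2229: 24 days.
Total: 542 days.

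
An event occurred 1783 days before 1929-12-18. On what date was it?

January 30, 1925

−365 (one year) → Dec 18, 1928 (1418 left).
−366 (one year; includes Feb 29, 1928) → Dec 18, 1927 (1052 left).
−365 (one year) → Dec 18, 1926 (687 left).
−365 (one year) → Dec 18, 1925 (322 left).
−18 → Nov 30, 1925 (end of Nov, 30 days; 304 left).
−30 → Oct 31, 1925 (end of Oct, 31 days; 274 left).
−31 → Sep 30, 1925 (end of Sep, 30 days; 243 left).
−30 → Aug 31, 1925 (end of Aug, 31 days; 213 left).
−31 → Jul 31, 1925 (end of Jul, 31 days; 182 left).
−31 → Jun 30, 1925 (end of Jun, 30 days; 151 left).
−30 → May 31, 1925 (end of May, 31 days; 121 left).
−31 → Apr 30, 1925 (end of Apr, 30 days; 90 left).
−30 → Mar 31, 1925 (end of Mar, 31 days; 60 left).
−31 → Feb 28, 1925 (end of Feb, 28 days; 29 left).
−28 → Jan 31, 1925 (end of Jan, 31 days; 1 left).
−1 → Jan 30, 1925.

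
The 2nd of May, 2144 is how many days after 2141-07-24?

Jul 24, 2141 → Jul 24, 2142: 365 days.
Jul 24, 2142 → Jul 24, 2143: 365 days.
Jul 24, 2143 → Aug 24, 2143: 31 days (July has 31).
Aug 24, 2143 → Sep 24, 2143: 31 days (August has 31).
Sep 24, 2143 → Oct 24, 2143: 30 days (September has 30).
Oct 24, 2143 → Nov 24, 2143: 31 days (October has 31).
Nov 24, 2143 → Dec 24, 2143: 30 days (November has 30).
Dec 24, 2143 → Jan 24, 2144: 31 days (December has 31).
Jan 24, 2144 → Feb 24, 2144: 31 days (January has 31).
Feb 24, 2144 → Mar 24, 2144: 29 days (February has 29).
Mar 24, 2144 → Apr 24, 2144: 31 days (March has 31).
Apr 24, 2144 → May 2, 2144: 8 days.
Total: 1013 days.

1013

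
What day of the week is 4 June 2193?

Tuesday

Doomsday rule: the anchor day for the 2100s is Sunday. For year 93: 93÷12 = 7 r 9, and 9÷4 = 2, so 7+9+2 = 18.
Sunday + 18 ≡ Thursday — that's 2193's doomsday.
In June the doomsday date is Jun 6.
Jun 4 is 2 days before Jun 6; 2 mod 7 = 2, so Thursday − 2 = Tuesday.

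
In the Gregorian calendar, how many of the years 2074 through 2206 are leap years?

Multiples of 4 in [2074,2206]: 33.
Of those, multiples of 100: 2 (not leap unless ÷400).
Multiples of 400: 0.
Leap years = 33 − 2 + 0 = 31.

31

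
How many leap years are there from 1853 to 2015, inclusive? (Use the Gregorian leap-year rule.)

Multiples of 4 in [1853,2015]: 40.
Of those, multiples of 100: 2 (not leap unless ÷400).
Multiples of 400: 1.
Leap years = 40 − 2 + 1 = 39.

39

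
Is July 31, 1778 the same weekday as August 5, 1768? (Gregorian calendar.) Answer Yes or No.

From Aug 5, 1768 to Jul 31, 1778 is 3647 days.
3647 mod 7 = 0, so they are the same weekday.
(Aug 5, 1768 is a Friday; Jul 31, 1778 is a Friday.)

Yes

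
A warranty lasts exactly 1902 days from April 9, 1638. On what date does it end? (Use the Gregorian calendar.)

+365 (one year) → Apr 9, 1639 (1537 left).
+366 (one year; includes Feb 29, 1640) → Apr 9, 1640 (1171 left).
+365 (one year) → Apr 9, 1641 (806 left).
+365 (one year) → Apr 9, 1642 (441 left).
+365 (one year) → Apr 9, 1643 (76 left).
Apr has 30 days: +22 → May 1, 1643 (54 left).
May has 31 days: +31 → Jun 1, 1643 (23 left).
+23 → Jun 24, 1643.

June 24, 1643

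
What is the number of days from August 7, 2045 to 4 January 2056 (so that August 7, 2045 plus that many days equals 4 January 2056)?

3802

Aug 7, 2045 → Aug 7, 2046: 365 days.
Aug 7, 2046 → Aug 7, 2047: 365 days.
Aug 7, 2047 → Aug 7, 2048: 366 days (Feb 29, 2048 is in that span).
Aug 7, 2048 → Aug 7, 2049: 365 days.
Aug 7, 2049 → Aug 7, 2050: 365 days.
Aug 7, 2050 → Aug 7, 2051: 365 days.
Aug 7, 2051 → Aug 7, 2052: 366 days (Feb 29, 2052 is in that span).
Aug 7, 2052 → Aug 7, 2053: 365 days.
Aug 7, 2053 → Aug 7, 2054: 365 days.
Aug 7, 2054 → Aug 7, 2055: 365 days.
Aug 7, 2055 → Sep 7, 2055: 31 days (August has 31).
Sep 7, 2055 → Oct 7, 2055: 30 days (September has 30).
Oct 7, 2055 → Nov 7, 2055: 31 days (October has 31).
Nov 7, 2055 → Dec 7, 2055: 30 days (November has 30).
Dec 7, 2055 → Jan 4, 2056: 28 days.
Total: 3802 days.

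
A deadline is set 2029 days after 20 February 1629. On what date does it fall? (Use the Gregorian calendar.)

September 11, 1634

+365 (one year) → Feb 20, 1630 (1664 left).
+365 (one year) → Feb 20, 1631 (1299 left).
+365 (one year) → Feb 20, 1632 (934 left).
+366 (one year; includes Feb 29, 1632) → Feb 20, 1633 (568 left).
+365 (one year) → Feb 20, 1634 (203 left).
Feb has 28 days: +9 → Mar 1, 1634 (194 left).
Mar has 31 days: +31 → Apr 1, 1634 (163 left).
Apr has 30 days: +30 → May 1, 1634 (133 left).
May has 31 days: +31 → Jun 1, 1634 (102 left).
Jun has 30 days: +30 → Jul 1, 1634 (72 left).
Jul has 31 days: +31 → Aug 1, 1634 (41 left).
Aug has 31 days: +31 → Sep 1, 1634 (10 left).
+10 → Sep 11, 1634.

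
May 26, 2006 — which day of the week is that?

Doomsday rule: the anchor day for the 2000s is Tuesday. For year 06: 6÷12 = 0 r 6, and 6÷4 = 1, so 0+6+1 = 7.
Tuesday + 7 ≡ Tuesday — that's 2006's doomsday.
In May the doomsday date is May 9.
May 26 is 17 days after May 9; 17 mod 7 = 3, so Tuesday + 3 = Friday.

Friday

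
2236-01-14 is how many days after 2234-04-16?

638

Apr 16, 2234 → Apr 16, 2235: 365 days.
Apr 16, 2235 → May 16, 2235: 30 days (April has 30).
May 16, 2235 → Jun 16, 2235: 31 days (May has 31).
Jun 16, 2235 → Jul 16, 2235: 30 days (June has 30).
Jul 16, 2235 → Aug 16, 2235: 31 days (July has 31).
Aug 16, 2235 → Sep 16, 2235: 31 days (August has 31).
Sep 16, 2235 → Oct 16, 2235: 30 days (September has 30).
Oct 16, 2235 → Nov 16, 2235: 31 days (October has 31).
Nov 16, 2235 → Dec 16, 2235: 30 days (November has 30).
Dec 16, 2235 → Jan 14, 2236: 29 days.
Total: 638 days.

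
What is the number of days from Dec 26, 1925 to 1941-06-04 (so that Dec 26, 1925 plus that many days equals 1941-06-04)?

5639

Dec 26, 1925 → Dec 26, 1926: 365 days.
Dec 26, 1926 → Dec 26, 1927: 365 days.
Dec 26, 1927 → Dec 26, 1928: 366 days (Feb 29, 1928 is in that span).
Dec 26, 1928 → Dec 26, 1929: 365 days.
Dec 26, 1929 → Dec 26, 1930: 365 days.
Dec 26, 1930 → Dec 26, 1931: 365 days.
Dec 26, 1931 → Dec 26, 1932: 366 days (Feb 29, 1932 is in that span).
Dec 26, 1932 → Dec 26, 1933: 365 days.
Dec 26, 1933 → Dec 26, 1934: 365 days.
Dec 26, 1934 → Dec 26, 1935: 365 days.
Dec 26, 1935 → Dec 26, 1936: 366 days (Feb 29, 1936 is in that span).
Dec 26, 1936 → Dec 26, 1937: 365 days.
Dec 26, 1937 → Dec 26, 1938: 365 days.
Dec 26, 1938 → Dec 26, 1939: 365 days.
Dec 26, 1939 → Dec 26, 1940: 366 days (Feb 29, 1940 is in that span).
Dec 26, 1940 → Jan 26, 1941: 31 days (December has 31).
Jan 26, 1941 → Feb 26, 1941: 31 days (January has 31).
Feb 26, 1941 → Mar 26, 1941: 28 days (February has 28).
Mar 26, 1941 → Apr 26, 1941: 31 days (March has 31).
Apr 26, 1941 → May 26, 1941: 30 days (April has 30).
May 26, 1941 → Jun 4, 1941: 9 days.
Total: 5639 days.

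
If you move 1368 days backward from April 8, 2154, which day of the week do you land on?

Friday

First find the weekday of Apr 8, 2154. Doomsday rule: the anchor day for the 2100s is Sunday. For year 54: 54÷12 = 4 r 6, and 6÷4 = 1, so 4+6+1 = 11.
Sunday + 11 ≡ Thursday — that's 2154's doomsday.
In April the doomsday date is Apr 4.
Apr 8 is 4 days after Apr 4; 4 mod 7 = 4, so Thursday + 4 = Monday.
1368 mod 7 = 3, so 1368 days before a Monday is Monday − 3 = Friday.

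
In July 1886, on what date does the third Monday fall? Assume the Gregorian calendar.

July 1, 1886 is a Thursday.
The first Monday is therefore July 5 (4 days later).
The third Monday is 5 + 2×7 = July 19.

July 19, 1886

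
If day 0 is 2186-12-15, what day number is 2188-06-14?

547

Dec 15, 2186 → Dec 15, 2187: 365 days.
Dec 15, 2187 → Jan 15, 2188: 31 days (December has 31).
Jan 15, 2188 → Feb 15, 2188: 31 days (January has 31).
Feb 15, 2188 → Mar 15, 2188: 29 days (February has 29).
Mar 15, 2188 → Apr 15, 2188: 31 days (March has 31).
Apr 15, 2188 → May 15, 2188: 30 days (April has 30).
May 15, 2188 → Jun 14, 2188: 30 days.
Total: 547 days.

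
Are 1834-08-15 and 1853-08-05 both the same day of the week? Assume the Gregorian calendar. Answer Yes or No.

Yes

From Aug 15, 1834 to Aug 5, 1853 is 6930 days.
6930 mod 7 = 0, so they are the same weekday.
(Aug 15, 1834 is a Friday; Aug 5, 1853 is a Friday.)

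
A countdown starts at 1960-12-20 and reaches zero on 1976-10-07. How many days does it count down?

5770

Dec 20, 1960 → Dec 20, 1961: 365 days.
Dec 20, 1961 → Dec 20, 1962: 365 days.
Dec 20, 1962 → Dec 20, 1963: 365 days.
Dec 20, 1963 → Dec 20, 1964: 366 days (Feb 29, 1964 is in that span).
Dec 20, 1964 → Dec 20, 1965: 365 days.
Dec 20, 1965 → Dec 20, 1966: 365 days.
Dec 20, 1966 → Dec 20, 1967: 365 days.
Dec 20, 1967 → Dec 20, 1968: 366 days (Feb 29, 1968 is in that span).
Dec 20, 1968 → Dec 20, 1969: 365 days.
Dec 20, 1969 → Dec 20, 1970: 365 days.
Dec 20, 1970 → Dec 20, 1971: 365 days.
Dec 20, 1971 → Dec 20, 1972: 366 days (Feb 29, 1972 is in that span).
Dec 20, 1972 → Dec 20, 1973: 365 days.
Dec 20, 1973 → Dec 20, 1974: 365 days.
Dec 20, 1974 → Dec 20, 1975: 365 days.
Dec 20, 1975 → Jan 20, 1976: 31 days (December has 31).
Jan 20, 1976 → Feb 20, 1976: 31 days (January has 31).
Feb 20, 1976 → Mar 20, 1976: 29 days (February has 29).
Mar 20, 1976 → Apr 20, 1976: 31 days (March has 31).
Apr 20, 1976 → May 20, 1976: 30 days (April has 30).
May 20, 1976 → Jun 20, 1976: 31 days (May has 31).
Jun 20, 1976 → Jul 20, 1976: 30 days (June has 30).
Jul 20, 1976 → Aug 20, 1976: 31 days (July has 31).
Aug 20, 1976 → Sep 20, 1976: 31 days (August has 31).
Sep 20, 1976 → Oct 7, 1976: 17 days.
Total: 5770 days.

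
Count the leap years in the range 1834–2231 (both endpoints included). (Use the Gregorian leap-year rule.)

96

Multiples of 4 in [1834,2231]: 99.
Of those, multiples of 100: 4 (not leap unless ÷400).
Multiples of 400: 1.
Leap years = 99 − 4 + 1 = 96.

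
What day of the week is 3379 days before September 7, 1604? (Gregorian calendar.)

Sep 7, 1604 is a Tuesday.
3379 mod 7 = 5, so 3379 days before a Tuesday is Tuesday − 5 = Thursday.

Thursday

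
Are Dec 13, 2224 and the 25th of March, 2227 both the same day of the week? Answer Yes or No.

No

From Dec 13, 2224 to Mar 25, 2227 is 832 days.
832 mod 7 = 6, so they are different weekdays.
(Dec 13, 2224 is a Monday; Mar 25, 2227 is a Sunday.)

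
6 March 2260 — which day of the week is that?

Doomsday rule: the anchor day for the 2200s is Friday. For year 60: 60÷12 = 5 r 0, and 0÷4 = 0, so 5+0+0 = 5.
Friday + 5 ≡ Wednesday — that's 2260's doomsday.
In March the doomsday date is Mar 14.
Mar 6 is 8 days before Mar 14; 8 mod 7 = 1, so Wednesday − 1 = Tuesday.

Tuesday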